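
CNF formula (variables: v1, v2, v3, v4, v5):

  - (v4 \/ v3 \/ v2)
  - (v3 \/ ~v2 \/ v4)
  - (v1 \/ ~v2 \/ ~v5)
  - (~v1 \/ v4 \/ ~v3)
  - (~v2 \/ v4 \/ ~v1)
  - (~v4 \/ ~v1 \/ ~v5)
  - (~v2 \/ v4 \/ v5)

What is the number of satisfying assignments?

Split on v4, then v2.
  v4=T, v2=T: remaining (v1,v3,v5) ∈ {(F,F,F); (F,T,F); (T,F,F); (T,T,F)} — 4.
  v4=T, v2=F: v3 free; 3 ways for (v1,v5) × 2^1 = 6.
  v4=F, v2=T: a clause becomes empty — 0.
  v4=F, v2=F: remaining (v1,v3,v5) ∈ {(F,T,F); (F,T,T)} — 2.
Total: 4 + 6 + 0 + 2 = 12.

12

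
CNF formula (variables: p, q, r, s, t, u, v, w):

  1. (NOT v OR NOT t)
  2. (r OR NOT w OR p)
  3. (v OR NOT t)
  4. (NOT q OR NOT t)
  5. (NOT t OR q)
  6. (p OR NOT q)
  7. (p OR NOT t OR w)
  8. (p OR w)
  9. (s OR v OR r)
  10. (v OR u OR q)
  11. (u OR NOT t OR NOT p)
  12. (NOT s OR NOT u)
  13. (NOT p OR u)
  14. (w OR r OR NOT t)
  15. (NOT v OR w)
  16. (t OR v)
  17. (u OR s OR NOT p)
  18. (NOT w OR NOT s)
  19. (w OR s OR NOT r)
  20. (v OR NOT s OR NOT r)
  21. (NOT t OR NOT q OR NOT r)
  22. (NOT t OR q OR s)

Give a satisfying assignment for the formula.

Set p = False and propagate.
  then q is forced to False.
  then t is forced to False.
  then w is forced to True.
  then r is forced to True.
  then v is forced to True.
  then s is forced to False.
u is now unconstrained; take u = False.
Check each clause:
  1. (NOT t OR NOT v) — NOT t is true.
  2. (p OR NOT w OR r) — r is true.
  3. (NOT t OR v) — NOT t is true.
  4. (NOT t OR NOT q) — NOT t is true.
  5. (NOT t OR q) — NOT t is true.
  6. (NOT q OR p) — NOT q is true.
  7. (p OR NOT t OR w) — w is true.
  8. (w OR p) — w is true.
  9. (r OR v OR s) — r is true.
  10. (v OR q OR u) — v is true.
  11. (u OR NOT t OR NOT p) — NOT t is true.
  12. (NOT s OR NOT u) — NOT u is true.
  13. (u OR NOT p) — NOT p is true.
  14. (NOT t OR r OR w) — w is true.
  15. (w OR NOT v) — w is true.
  16. (v OR t) — v is true.
  17. (NOT p OR u OR s) — NOT p is true.
  18. (NOT w OR NOT s) — NOT s is true.
  19. (NOT r OR s OR w) — w is true.
  20. (v OR NOT s OR NOT r) — NOT s is true.
  21. (NOT q OR NOT t OR NOT r) — NOT t is true.
  22. (q OR s OR NOT t) — NOT t is true.

p=F, q=F, r=T, s=F, t=F, u=F, v=T, w=T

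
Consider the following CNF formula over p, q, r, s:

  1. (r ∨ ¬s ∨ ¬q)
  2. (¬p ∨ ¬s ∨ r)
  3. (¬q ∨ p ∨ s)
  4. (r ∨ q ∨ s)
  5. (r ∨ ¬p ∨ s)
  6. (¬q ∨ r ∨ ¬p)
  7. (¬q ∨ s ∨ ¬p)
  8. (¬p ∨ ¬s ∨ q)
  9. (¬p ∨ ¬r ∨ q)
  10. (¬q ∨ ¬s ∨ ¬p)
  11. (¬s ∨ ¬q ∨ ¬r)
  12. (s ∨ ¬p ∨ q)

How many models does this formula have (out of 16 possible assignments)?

The models are:
  p=F q=F r=F s=T
  p=F q=F r=T s=F
  p=F q=F r=T s=T
That's 3 in total.

3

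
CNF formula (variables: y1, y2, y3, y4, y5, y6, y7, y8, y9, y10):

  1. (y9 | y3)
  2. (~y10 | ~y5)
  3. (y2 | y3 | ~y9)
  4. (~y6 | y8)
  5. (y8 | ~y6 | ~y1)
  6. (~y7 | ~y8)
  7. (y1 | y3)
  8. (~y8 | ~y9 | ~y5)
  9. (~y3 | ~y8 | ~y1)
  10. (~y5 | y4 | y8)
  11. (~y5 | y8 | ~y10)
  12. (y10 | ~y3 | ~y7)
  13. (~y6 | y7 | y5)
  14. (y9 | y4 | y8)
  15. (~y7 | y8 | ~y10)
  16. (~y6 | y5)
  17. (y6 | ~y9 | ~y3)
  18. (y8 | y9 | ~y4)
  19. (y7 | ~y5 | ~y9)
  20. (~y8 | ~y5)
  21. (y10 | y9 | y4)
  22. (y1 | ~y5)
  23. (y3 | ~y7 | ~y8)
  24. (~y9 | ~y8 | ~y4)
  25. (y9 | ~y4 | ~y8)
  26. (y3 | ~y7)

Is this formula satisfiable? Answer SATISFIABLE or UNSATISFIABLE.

SATISFIABLE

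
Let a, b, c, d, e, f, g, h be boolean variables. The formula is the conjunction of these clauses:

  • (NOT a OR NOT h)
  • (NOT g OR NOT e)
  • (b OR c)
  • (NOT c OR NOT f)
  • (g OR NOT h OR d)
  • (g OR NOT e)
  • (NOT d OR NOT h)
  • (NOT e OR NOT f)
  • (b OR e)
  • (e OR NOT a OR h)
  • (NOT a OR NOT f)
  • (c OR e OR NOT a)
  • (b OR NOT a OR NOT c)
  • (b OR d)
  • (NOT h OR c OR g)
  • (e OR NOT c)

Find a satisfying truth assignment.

a=False, b=True, c=False, d=False, e=False, f=True, g=False, h=False

a occurs only negated in the remaining clauses — set a = False.
b occurs only positively in the remaining clauses — set b = True.
Set c = False and propagate.
For the remaining variables, d = False, e = False, f = True, g = False, h = False works.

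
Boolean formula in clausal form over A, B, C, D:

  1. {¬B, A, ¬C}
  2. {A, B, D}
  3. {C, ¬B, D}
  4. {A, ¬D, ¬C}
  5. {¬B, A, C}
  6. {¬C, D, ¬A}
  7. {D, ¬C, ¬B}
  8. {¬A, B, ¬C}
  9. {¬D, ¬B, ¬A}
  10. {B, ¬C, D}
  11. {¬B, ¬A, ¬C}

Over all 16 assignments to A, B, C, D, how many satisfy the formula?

3

Satisfying assignments:
  A=F B=F C=F D=T
  A=T B=F C=F D=F
  A=T B=F C=F D=T
Count: 3.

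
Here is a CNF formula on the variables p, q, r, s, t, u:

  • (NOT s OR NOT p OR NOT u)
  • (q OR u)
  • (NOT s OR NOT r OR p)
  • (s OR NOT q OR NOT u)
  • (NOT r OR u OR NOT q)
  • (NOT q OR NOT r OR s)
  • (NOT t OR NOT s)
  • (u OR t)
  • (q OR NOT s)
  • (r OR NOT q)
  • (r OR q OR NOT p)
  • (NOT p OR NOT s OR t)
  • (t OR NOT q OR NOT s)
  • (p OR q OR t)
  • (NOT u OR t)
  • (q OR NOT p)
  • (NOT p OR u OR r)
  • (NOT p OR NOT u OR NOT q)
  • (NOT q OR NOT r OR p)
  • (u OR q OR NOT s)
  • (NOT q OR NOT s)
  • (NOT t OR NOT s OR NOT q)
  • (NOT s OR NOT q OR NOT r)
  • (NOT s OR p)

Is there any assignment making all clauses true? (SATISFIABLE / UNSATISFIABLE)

Try p = False.
  then s is forced to False.
For the remaining variables, q = False, r = False, t = True, u = True works.
So p = F  q = F  r = F  s = F  t = T  u = T is a satisfying assignment.

SATISFIABLE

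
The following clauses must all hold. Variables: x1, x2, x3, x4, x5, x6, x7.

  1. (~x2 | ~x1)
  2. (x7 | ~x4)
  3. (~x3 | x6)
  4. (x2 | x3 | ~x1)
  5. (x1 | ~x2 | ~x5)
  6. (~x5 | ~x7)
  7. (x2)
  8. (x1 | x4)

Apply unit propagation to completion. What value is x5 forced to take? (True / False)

(x2) stands alone — x2 = True.
In (~x2 | ~x1), ~x2 is now false; ~x1 must hold, so x1 = False.
From (~x2 | ~x5 | x1) and x1 = False, x2 = True: x5 = False.

False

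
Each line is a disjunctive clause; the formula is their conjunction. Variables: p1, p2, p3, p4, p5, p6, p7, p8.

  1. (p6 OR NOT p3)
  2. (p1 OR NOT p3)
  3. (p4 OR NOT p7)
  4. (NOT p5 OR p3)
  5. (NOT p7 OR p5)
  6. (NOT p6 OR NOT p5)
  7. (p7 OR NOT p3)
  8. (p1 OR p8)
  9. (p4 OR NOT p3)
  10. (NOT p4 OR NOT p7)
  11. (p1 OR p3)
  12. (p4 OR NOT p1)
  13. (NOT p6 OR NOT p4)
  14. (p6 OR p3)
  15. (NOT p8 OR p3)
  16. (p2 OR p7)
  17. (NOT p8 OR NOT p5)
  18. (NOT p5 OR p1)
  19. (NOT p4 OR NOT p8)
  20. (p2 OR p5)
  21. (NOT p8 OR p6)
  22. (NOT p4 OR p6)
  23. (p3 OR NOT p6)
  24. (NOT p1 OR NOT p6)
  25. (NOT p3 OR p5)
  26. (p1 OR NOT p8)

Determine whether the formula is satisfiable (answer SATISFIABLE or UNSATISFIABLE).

UNSATISFIABLE

p3 = True:
  propagation gives p6=True, p1=True; an empty clause results — contradiction.
p3 = False:
  propagation gives p5=False, p7=False, p1=True, p4=True; an empty clause results — contradiction.
Every branch closes, so no satisfying assignment exists.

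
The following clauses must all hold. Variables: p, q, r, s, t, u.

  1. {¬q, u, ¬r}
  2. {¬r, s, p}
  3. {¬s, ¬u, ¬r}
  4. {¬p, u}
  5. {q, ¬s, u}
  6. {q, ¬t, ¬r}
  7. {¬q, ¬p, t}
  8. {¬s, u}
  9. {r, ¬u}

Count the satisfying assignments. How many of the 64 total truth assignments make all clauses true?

Satisfying assignments:
  p=0 q=0 r=0 s=0 t=0 u=0
  p=0 q=0 r=0 s=0 t=1 u=0
  p=0 q=1 r=0 s=0 t=0 u=0
  p=0 q=1 r=0 s=0 t=1 u=0
  p=1 q=0 r=1 s=0 t=0 u=1
  p=1 q=1 r=1 s=0 t=1 u=1
Count: 6.

6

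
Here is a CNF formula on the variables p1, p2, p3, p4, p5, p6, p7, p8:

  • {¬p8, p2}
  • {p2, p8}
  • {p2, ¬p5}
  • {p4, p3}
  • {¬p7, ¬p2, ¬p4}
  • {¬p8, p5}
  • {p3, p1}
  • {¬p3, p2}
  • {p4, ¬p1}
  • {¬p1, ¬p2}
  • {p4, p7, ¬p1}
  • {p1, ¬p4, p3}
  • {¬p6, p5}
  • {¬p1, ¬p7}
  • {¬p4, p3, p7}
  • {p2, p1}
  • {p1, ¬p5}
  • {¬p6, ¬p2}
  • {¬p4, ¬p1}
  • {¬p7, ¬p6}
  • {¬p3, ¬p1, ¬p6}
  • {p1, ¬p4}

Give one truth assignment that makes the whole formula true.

p6 occurs only negated in the remaining clauses — set p6 = False.
Branch on p1: take p1 = False.
  then p3 is forced to True.
  then p2 is forced to True.
  then p5 is forced to False.
  then p8 is forced to False.
  then p4 is forced to False.
p7 is now unconstrained; take p7 = True.
Every clause has at least one true literal under this assignment.
Check each clause:
  1. {¬p8, p2} — ¬p8 is true.
  2. {p2, p8} — p2 is true.
  3. {¬p5, p2} — p2 is true.
  4. {p3, p4} — p3 is true.
  5. {¬p7, ¬p2, ¬p4} — ¬p4 is true.
  6. {p5, ¬p8} — ¬p8 is true.
  7. {p3, p1} — p3 is true.
  8. {¬p3, p2} — p2 is true.
  9. {p4, ¬p1} — ¬p1 is true.
  10. {¬p1, ¬p2} — ¬p1 is true.
  11. {¬p1, p4, p7} — ¬p1 is true.
  12. {p3, ¬p4, p1} — p3 is true.
  13. {¬p6, p5} — ¬p6 is true.
  14. {¬p1, ¬p7} — ¬p1 is true.
  15. {¬p4, p7, p3} — p3 is true.
  16. {p2, p1} — p2 is true.
  17. {¬p5, p1} — ¬p5 is true.
  18. {¬p6, ¬p2} — ¬p6 is true.
  19. {¬p4, ¬p1} — ¬p4 is true.
  20. {¬p7, ¬p6} — ¬p6 is true.
  21. {¬p1, ¬p6, ¬p3} — ¬p6 is true.
  22. {¬p4, p1} — ¬p4 is true.

p1=F  p2=T  p3=T  p4=F  p5=F  p6=F  p7=T  p8=F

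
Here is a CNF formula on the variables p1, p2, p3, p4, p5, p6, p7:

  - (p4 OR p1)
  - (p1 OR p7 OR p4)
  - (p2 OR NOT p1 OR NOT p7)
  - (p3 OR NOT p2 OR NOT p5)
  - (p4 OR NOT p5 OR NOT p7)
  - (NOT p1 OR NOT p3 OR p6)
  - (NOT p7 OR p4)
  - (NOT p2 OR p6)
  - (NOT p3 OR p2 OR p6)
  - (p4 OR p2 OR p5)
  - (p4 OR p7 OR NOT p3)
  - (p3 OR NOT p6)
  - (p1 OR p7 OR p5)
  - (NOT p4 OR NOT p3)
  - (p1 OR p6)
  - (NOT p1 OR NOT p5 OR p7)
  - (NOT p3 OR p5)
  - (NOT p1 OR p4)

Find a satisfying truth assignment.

p1=T, p2=F, p3=F, p4=T, p5=F, p6=F, p7=F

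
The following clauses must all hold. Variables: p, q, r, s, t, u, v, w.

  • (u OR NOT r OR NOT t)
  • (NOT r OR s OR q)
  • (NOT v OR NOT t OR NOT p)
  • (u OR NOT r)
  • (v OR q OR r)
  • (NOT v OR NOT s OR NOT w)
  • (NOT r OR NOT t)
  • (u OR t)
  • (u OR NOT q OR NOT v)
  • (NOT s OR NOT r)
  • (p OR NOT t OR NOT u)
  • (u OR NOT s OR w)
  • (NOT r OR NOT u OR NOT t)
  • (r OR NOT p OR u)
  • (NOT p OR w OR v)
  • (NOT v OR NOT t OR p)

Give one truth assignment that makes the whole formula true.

Try p = True.
Try q = False.
For the remaining variables, r = False, s = True, t = False, u = True, v = True, w = False works.

p=True, q=False, r=False, s=True, t=False, u=True, v=True, w=False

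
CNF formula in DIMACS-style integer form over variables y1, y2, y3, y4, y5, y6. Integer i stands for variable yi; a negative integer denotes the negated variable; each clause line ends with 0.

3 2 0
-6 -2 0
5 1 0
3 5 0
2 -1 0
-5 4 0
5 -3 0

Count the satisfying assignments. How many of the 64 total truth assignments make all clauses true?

6

Satisfying assignments:
  y1=0 y2=0 y3=1 y4=1 y5=1 y6=0
  y1=0 y2=0 y3=1 y4=1 y5=1 y6=1
  y1=0 y2=1 y3=0 y4=1 y5=1 y6=0
  y1=0 y2=1 y3=1 y4=1 y5=1 y6=0
  y1=1 y2=1 y3=0 y4=1 y5=1 y6=0
  y1=1 y2=1 y3=1 y4=1 y5=1 y6=0
Count: 6.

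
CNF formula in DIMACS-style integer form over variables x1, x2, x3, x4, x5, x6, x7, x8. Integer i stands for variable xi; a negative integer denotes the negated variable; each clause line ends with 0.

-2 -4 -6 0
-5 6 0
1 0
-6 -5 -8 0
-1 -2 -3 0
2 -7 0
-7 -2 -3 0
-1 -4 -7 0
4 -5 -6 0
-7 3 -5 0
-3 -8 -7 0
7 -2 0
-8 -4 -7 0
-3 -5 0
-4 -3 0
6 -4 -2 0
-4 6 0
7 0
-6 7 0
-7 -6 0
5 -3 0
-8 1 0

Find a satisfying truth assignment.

(x1) is a unit clause, so x1 = True.
The clause (x7) is unit: x7 must be True.
(x2) is a unit clause, so x2 = True.
The clause (NOT x3) is unit: x3 must be False.
The clause (NOT x4) is unit: x4 must be False.
Unit propagation: (NOT x5) forces x5 = False.
Unit propagation: (NOT x6) forces x6 = False.
x8 is now unconstrained; take x8 = False.

x1=1  x2=1  x3=0  x4=0  x5=0  x6=0  x7=1  x8=0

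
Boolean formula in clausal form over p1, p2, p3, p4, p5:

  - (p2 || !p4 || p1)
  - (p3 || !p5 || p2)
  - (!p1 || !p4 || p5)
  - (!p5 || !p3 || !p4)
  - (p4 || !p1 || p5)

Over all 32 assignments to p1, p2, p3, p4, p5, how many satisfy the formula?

Split on p4, then p5.
  p4=1, p5=1: remaining (p1,p2,p3) ∈ {(0,1,0); (1,1,0)} — 2.
  p4=1, p5=0: remaining (p1,p2,p3) ∈ {(0,1,0); (0,1,1)} — 2.
  p4=0, p5=1: p1 free; 3 ways for (p2,p3) × 2^1 = 6.
  p4=0, p5=0: remaining (p1,p2,p3) ∈ {(0,0,0); (0,0,1); (0,1,0); (0,1,1)} — 4.
Total: 2 + 2 + 6 + 4 = 14.

14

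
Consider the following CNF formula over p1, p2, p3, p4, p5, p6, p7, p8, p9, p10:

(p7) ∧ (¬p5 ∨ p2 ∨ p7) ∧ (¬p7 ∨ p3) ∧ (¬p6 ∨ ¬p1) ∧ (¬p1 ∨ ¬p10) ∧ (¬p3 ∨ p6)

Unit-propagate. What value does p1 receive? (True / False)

Unit clause (p7) sets p7 = True.
(p3 ∨ ¬p7) with p7 = True leaves only p3, so p3 = True.
In (p6 ∨ ¬p3), ¬p3 is now false; p6 must hold, so p6 = True.
In (¬p6 ∨ ¬p1), ¬p6 is now false; ¬p1 must hold, so p1 = False.

False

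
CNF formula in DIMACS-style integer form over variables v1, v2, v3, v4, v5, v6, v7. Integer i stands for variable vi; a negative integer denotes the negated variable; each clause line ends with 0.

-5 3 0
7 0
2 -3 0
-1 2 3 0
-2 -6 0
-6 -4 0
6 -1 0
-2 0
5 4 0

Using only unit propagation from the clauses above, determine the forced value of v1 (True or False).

False

Unit clause (v7) sets v7 = True.
(!v2) stands alone — v2 = False.
(v2 || !v3) with v2 = False leaves only !v3, so v3 = False.
(v3 || !v5) with v3 = False leaves only !v5, so v5 = False.
(v3 || !v1 || v2): since v2 = False, v3 = False, the clause reduces to (!v1). v1 = False.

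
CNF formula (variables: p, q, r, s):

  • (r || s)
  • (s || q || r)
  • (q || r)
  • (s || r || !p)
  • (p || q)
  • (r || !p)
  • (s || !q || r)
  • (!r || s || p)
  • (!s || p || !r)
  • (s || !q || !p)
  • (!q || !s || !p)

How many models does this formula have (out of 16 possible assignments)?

Satisfying assignments:
  p=0 q=1 r=0 s=1
  p=1 q=0 r=1 s=0
  p=1 q=0 r=1 s=1
Count: 3.

3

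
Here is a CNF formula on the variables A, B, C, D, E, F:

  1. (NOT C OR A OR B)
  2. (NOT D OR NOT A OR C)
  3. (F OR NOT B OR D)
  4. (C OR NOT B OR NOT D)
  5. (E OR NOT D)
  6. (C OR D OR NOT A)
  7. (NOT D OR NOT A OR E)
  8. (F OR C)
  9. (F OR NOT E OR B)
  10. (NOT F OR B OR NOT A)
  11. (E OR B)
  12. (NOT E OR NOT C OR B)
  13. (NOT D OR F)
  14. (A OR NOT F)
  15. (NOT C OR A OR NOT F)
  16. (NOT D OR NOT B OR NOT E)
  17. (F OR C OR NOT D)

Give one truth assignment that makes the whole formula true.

Try A = True.
Branch on B: take B = True.
Set C = True and propagate.
The remaining clauses are satisfied by D = False, E = False, F = True.

A = True, B = True, C = True, D = False, E = False, F = True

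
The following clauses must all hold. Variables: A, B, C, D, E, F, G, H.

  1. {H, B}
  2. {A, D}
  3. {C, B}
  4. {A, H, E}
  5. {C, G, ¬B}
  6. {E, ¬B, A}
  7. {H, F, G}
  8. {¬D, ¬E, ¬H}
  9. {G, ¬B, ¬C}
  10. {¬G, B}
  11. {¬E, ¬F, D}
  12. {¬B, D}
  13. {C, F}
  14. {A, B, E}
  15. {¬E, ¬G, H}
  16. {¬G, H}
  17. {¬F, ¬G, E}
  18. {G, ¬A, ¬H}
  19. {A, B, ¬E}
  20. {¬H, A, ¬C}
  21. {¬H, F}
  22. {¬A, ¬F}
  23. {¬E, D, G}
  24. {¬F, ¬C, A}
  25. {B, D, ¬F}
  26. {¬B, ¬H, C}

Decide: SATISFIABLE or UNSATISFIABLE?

B = True:
  H = True:
    propagation gives E=False, A=True, G=True, F=False; an empty clause results — contradiction.
  H = False:
    propagation gives G=False, C=True; an empty clause results — contradiction.
B = False:
  propagation gives H=True, C=True, G=False, A=False; an empty clause results — contradiction.
Every branch closes, so no satisfying assignment exists.

UNSATISFIABLE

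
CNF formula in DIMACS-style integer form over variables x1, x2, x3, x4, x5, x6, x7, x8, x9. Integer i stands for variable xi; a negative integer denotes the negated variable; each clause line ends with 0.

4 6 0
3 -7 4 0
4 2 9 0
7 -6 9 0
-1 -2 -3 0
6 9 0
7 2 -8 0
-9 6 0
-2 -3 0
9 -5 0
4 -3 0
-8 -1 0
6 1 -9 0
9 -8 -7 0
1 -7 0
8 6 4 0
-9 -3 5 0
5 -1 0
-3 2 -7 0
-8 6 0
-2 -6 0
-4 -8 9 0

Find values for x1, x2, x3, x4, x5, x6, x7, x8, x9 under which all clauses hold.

x1=True, x2=False, x3=False, x4=False, x5=True, x6=True, x7=False, x8=False, x9=True

Check each clause:
  1. (x4 OR x6) — x6 is true.
  2. (NOT x7 OR x3 OR x4) — NOT x7 is true.
  3. (x9 OR x4 OR x2) — x9 is true.
  4. (x9 OR NOT x6 OR x7) — x9 is true.
  5. (NOT x2 OR NOT x3 OR NOT x1) — NOT x3 is true.
  6. (x9 OR x6) — x9 is true.
  7. (x7 OR NOT x8 OR x2) — NOT x8 is true.
  8. (NOT x9 OR x6) — x6 is true.
  9. (NOT x2 OR NOT x3) — NOT x3 is true.
  10. (x9 OR NOT x5) — x9 is true.
  11. (NOT x3 OR x4) — NOT x3 is true.
  12. (NOT x8 OR NOT x1) — NOT x8 is true.
  13. (NOT x9 OR x1 OR x6) — x1 is true.
  14. (NOT x7 OR NOT x8 OR x9) — NOT x8 is true.
  15. (x1 OR NOT x7) — x1 is true.
  16. (x8 OR x4 OR x6) — x6 is true.
  17. (NOT x3 OR NOT x9 OR x5) — NOT x3 is true.
  18. (NOT x1 OR x5) — x5 is true.
  19. (NOT x3 OR x2 OR NOT x7) — NOT x7 is true.
  20. (NOT x8 OR x6) — NOT x8 is true.
  21. (NOT x6 OR NOT x2) — NOT x2 is true.
  22. (NOT x8 OR x9 OR NOT x4) — NOT x8 is true.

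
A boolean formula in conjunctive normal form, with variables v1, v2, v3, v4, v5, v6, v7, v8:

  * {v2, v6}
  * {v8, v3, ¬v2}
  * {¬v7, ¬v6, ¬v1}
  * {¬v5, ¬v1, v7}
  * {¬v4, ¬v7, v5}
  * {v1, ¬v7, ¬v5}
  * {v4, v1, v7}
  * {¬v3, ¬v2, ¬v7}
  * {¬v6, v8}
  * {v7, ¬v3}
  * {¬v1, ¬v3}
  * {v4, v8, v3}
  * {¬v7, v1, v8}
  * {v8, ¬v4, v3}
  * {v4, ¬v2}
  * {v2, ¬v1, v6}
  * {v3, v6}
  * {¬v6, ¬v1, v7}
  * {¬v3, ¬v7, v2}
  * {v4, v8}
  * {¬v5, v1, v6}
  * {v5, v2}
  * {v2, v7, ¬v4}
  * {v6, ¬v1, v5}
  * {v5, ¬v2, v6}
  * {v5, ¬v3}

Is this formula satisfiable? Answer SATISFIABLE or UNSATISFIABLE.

Pure literal: v8 appears only positively; assign v8 = True.
Set v1 = False and propagate.
Set v2 = True and propagate.
  then v4 is forced to True.
Set v3 = False and propagate.
  then v6 is forced to True.
The remaining clauses are satisfied by v5 = True, v7 = False.
Every clause has at least one true literal under this assignment.
So v1 = False  v2 = True  v3 = False  v4 = True  v5 = True  v6 = True  v7 = False  v8 = True is a satisfying assignment.

SATISFIABLE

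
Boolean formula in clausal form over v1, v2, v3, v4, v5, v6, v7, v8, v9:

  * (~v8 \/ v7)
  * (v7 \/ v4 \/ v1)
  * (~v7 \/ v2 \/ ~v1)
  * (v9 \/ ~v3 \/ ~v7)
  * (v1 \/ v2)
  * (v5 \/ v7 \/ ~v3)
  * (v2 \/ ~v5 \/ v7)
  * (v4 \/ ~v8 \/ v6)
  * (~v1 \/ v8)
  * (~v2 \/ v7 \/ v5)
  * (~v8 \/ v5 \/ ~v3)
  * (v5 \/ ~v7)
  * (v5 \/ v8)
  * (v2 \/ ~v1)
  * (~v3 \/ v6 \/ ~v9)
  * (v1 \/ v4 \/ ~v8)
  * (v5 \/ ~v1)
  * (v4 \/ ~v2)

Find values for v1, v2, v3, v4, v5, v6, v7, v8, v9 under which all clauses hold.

v1 = False  v2 = True  v3 = True  v4 = True  v5 = True  v6 = True  v7 = True  v8 = True  v9 = True

Check each clause:
  1. (v7 \/ ~v8) — v7 is true.
  2. (v4 \/ v1 \/ v7) — v4 is true.
  3. (v2 \/ ~v7 \/ ~v1) — v2 is true.
  4. (~v7 \/ ~v3 \/ v9) — v9 is true.
  5. (v1 \/ v2) — v2 is true.
  6. (v5 \/ v7 \/ ~v3) — v5 is true.
  7. (v2 \/ v7 \/ ~v5) — v2 is true.
  8. (~v8 \/ v6 \/ v4) — v4 is true.
  9. (~v1 \/ v8) — v8 is true.
  10. (v5 \/ ~v2 \/ v7) — v5 is true.
  11. (~v8 \/ v5 \/ ~v3) — v5 is true.
  12. (~v7 \/ v5) — v5 is true.
  13. (v5 \/ v8) — v8 is true.
  14. (v2 \/ ~v1) — v2 is true.
  15. (~v9 \/ v6 \/ ~v3) — v6 is true.
  16. (v4 \/ v1 \/ ~v8) — v4 is true.
  17. (v5 \/ ~v1) — v5 is true.
  18. (~v2 \/ v4) — v4 is true.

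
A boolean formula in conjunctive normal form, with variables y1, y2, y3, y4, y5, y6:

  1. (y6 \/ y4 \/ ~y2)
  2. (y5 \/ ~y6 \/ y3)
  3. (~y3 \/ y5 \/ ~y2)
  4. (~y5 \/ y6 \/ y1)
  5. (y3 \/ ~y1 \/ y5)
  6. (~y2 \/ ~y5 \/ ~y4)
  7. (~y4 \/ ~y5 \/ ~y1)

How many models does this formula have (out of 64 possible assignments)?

23

Case analysis on y5 and y1:
  y5=1, y1=1: y3 free; 3 ways for (y2,y4,y6) × 2^1 = 6.
  y5=1, y1=0: y3 free; 3 ways for (y2,y4,y6) × 2^1 = 6.
  y5=0, y1=1: remaining (y2,y3,y4,y6) ∈ {(0,1,0,0); (0,1,0,1); (0,1,1,0); (0,1,1,1)} — 4.
  y5=0, y1=0: 7 of the 16 assignments to (y2,y3,y4,y6) work.
Total: 6 + 6 + 4 + 7 = 23.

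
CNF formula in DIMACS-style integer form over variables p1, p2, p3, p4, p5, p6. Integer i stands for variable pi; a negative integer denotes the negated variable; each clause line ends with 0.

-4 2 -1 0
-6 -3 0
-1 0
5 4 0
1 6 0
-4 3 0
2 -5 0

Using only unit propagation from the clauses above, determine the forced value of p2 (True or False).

True

(!p1) stands alone — p1 = False.
(p6 || p1): since p1 = False, the clause reduces to (p6). p6 = True.
(!p6 || !p3): since p6 = True, the clause reduces to (!p3). p3 = False.
In (!p4 || p3), p3 is now false; !p4 must hold, so p4 = False.
From (p5 || p4) and p4 = False: p5 = True.
(p2 || !p5): since p5 = True, the clause reduces to (p2). p2 = True.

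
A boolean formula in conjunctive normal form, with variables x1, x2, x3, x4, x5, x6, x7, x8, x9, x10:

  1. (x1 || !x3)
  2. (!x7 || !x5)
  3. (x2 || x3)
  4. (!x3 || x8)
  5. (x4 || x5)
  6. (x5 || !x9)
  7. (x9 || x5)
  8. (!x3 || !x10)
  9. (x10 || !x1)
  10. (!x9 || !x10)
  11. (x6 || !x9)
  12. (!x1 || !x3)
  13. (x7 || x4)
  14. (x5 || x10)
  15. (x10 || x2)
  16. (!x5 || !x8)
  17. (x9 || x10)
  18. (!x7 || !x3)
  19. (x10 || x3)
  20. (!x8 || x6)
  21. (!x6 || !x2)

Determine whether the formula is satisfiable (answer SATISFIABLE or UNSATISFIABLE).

Pure literal: x4 appears only positively; assign x4 = True.
Branch on x1: take x1 = False.
  then x3 is forced to False.
  then x2 is forced to True.
  then x10 is forced to True.
  then x9 is forced to False.
  then x5 is forced to True.
  then x7 is forced to False.
  then x8 is forced to False.
  then x6 is forced to False.
Every clause has at least one true literal under this assignment.
So x1 = F  x2 = T  x3 = F  x4 = T  x5 = T  x6 = F  x7 = F  x8 = F  x9 = F  x10 = T is a satisfying assignment.

SATISFIABLE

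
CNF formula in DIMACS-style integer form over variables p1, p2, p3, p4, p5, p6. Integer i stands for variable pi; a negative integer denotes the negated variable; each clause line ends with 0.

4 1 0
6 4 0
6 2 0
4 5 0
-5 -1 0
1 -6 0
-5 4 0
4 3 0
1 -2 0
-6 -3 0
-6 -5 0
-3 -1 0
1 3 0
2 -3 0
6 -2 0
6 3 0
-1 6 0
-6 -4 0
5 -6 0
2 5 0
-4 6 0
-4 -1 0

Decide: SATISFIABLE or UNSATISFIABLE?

UNSATISFIABLE

p6 = True:
  propagation gives p1=True, p5=False; an empty clause results — contradiction.
p6 = False:
  propagation gives p4=True; an empty clause results — contradiction.
Every branch closes, so no satisfying assignment exists.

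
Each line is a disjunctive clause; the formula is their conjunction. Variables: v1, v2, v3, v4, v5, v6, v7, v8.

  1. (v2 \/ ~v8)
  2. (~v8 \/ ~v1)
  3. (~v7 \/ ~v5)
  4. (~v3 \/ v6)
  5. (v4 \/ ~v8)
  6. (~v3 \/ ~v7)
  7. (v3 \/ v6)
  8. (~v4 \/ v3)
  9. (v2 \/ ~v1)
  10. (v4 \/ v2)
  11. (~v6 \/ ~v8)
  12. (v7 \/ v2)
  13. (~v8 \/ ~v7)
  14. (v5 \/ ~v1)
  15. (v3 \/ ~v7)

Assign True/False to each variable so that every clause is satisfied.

v1 occurs only negated in the remaining clauses — set v1 = False.
v2 occurs only positively in the remaining clauses — set v2 = True.
Try v3 = False.
  then v6 is forced to True.
  then v4 is forced to False.
  then v8 is forced to False.
  then v7 is forced to False.
v5 is now unconstrained; take v5 = False.
Every clause has at least one true literal under this assignment.

v1 = 0  v2 = 1  v3 = 0  v4 = 0  v5 = 0  v6 = 1  v7 = 0  v8 = 0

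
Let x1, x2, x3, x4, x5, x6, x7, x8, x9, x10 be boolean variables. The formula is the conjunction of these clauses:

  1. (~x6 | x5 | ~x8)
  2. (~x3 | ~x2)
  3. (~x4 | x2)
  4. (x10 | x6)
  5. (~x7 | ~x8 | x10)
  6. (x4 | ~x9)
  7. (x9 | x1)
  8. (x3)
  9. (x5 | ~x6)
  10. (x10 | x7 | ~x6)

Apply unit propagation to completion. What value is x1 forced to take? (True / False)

True

Unit clause (x3) sets x3 = True.
(~x2 | ~x3) with x3 = True leaves only ~x2, so x2 = False.
(~x4 | x2): since x2 = False, the clause reduces to (~x4). x4 = False.
(~x9 | x4) with x4 = False leaves only ~x9, so x9 = False.
(x1 | x9) with x9 = False leaves only x1, so x1 = True.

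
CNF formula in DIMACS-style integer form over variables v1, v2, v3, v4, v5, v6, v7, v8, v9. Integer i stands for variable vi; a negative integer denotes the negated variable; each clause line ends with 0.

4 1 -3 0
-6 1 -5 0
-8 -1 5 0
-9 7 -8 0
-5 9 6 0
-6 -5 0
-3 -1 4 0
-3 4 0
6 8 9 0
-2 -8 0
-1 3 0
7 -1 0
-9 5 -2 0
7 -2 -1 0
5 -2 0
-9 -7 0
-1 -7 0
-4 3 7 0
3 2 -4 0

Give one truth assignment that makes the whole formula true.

v1=F  v2=F  v3=F  v4=F  v5=F  v6=T  v7=F  v8=F  v9=T

Check each clause:
  1. (¬v3 ∨ v1 ∨ v4) — ¬v3 is true.
  2. (¬v6 ∨ v1 ∨ ¬v5) — ¬v5 is true.
  3. (¬v1 ∨ ¬v8 ∨ v5) — ¬v8 is true.
  4. (¬v9 ∨ v7 ∨ ¬v8) — ¬v8 is true.
  5. (¬v5 ∨ v6 ∨ v9) — v9 is true.
  6. (¬v5 ∨ ¬v6) — ¬v5 is true.
  7. (¬v3 ∨ v4 ∨ ¬v1) — ¬v3 is true.
  8. (¬v3 ∨ v4) — ¬v3 is true.
  9. (v9 ∨ v8 ∨ v6) — v9 is true.
  10. (¬v8 ∨ ¬v2) — ¬v8 is true.
  11. (¬v1 ∨ v3) — ¬v1 is true.
  12. (v7 ∨ ¬v1) — ¬v1 is true.
  13. (v5 ∨ ¬v9 ∨ ¬v2) — ¬v2 is true.
  14. (¬v1 ∨ ¬v2 ∨ v7) — ¬v2 is true.
  15. (v5 ∨ ¬v2) — ¬v2 is true.
  16. (¬v9 ∨ ¬v7) — ¬v7 is true.
  17. (¬v1 ∨ ¬v7) — ¬v7 is true.
  18. (¬v4 ∨ v7 ∨ v3) — ¬v4 is true.
  19. (¬v4 ∨ v2 ∨ v3) — ¬v4 is true.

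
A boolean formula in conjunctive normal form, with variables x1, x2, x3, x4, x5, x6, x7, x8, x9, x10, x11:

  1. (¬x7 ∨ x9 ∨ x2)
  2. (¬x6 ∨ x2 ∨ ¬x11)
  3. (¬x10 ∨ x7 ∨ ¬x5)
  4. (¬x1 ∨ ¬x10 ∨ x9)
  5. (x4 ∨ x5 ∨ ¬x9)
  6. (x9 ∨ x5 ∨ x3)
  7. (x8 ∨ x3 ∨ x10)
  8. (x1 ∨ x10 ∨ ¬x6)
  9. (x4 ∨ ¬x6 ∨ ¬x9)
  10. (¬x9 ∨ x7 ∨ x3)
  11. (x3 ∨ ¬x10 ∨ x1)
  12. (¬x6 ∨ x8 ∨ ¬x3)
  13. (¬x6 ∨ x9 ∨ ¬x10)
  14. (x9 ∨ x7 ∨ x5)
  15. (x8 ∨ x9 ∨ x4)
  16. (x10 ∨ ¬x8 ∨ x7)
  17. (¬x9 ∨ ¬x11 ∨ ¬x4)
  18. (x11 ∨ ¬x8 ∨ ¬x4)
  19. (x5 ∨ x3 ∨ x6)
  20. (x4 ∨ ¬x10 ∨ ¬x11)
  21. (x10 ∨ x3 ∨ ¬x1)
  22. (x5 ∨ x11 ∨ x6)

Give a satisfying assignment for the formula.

x1 = T, x2 = F, x3 = T, x4 = T, x5 = T, x6 = F, x7 = F, x8 = F, x9 = F, x10 = F, x11 = F

Check each clause:
  1. (x9 ∨ x2 ∨ ¬x7) — ¬x7 is true.
  2. (¬x11 ∨ x2 ∨ ¬x6) — ¬x6 is true.
  3. (¬x10 ∨ x7 ∨ ¬x5) — ¬x10 is true.
  4. (¬x1 ∨ ¬x10 ∨ x9) — ¬x10 is true.
  5. (x4 ∨ x5 ∨ ¬x9) — x4 is true.
  6. (x3 ∨ x9 ∨ x5) — x3 is true.
  7. (x10 ∨ x3 ∨ x8) — x3 is true.
  8. (¬x6 ∨ x10 ∨ x1) — x1 is true.
  9. (¬x6 ∨ x4 ∨ ¬x9) — ¬x6 is true.
  10. (x7 ∨ x3 ∨ ¬x9) — x3 is true.
  11. (x1 ∨ ¬x10 ∨ x3) — x1 is true.
  12. (¬x3 ∨ ¬x6 ∨ x8) — ¬x6 is true.
  13. (x9 ∨ ¬x10 ∨ ¬x6) — ¬x6 is true.
  14. (x7 ∨ x9 ∨ x5) — x5 is true.
  15. (x9 ∨ x4 ∨ x8) — x4 is true.
  16. (¬x8 ∨ x10 ∨ x7) — ¬x8 is true.
  17. (¬x4 ∨ ¬x9 ∨ ¬x11) — ¬x11 is true.
  18. (x11 ∨ ¬x8 ∨ ¬x4) — ¬x8 is true.
  19. (x3 ∨ x5 ∨ x6) — x3 is true.
  20. (¬x11 ∨ ¬x10 ∨ x4) — x4 is true.
  21. (x3 ∨ x10 ∨ ¬x1) — x3 is true.
  22. (x5 ∨ x11 ∨ x6) — x5 is true.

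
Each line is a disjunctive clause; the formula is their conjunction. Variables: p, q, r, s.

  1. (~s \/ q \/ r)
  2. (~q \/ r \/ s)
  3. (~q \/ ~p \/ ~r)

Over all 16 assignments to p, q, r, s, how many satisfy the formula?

10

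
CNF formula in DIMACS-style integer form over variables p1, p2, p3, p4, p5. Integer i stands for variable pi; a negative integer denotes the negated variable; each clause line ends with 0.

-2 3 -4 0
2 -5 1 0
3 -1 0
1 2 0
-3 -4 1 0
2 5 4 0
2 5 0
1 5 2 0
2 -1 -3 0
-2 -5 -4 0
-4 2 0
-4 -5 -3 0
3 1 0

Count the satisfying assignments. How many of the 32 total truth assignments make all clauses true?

5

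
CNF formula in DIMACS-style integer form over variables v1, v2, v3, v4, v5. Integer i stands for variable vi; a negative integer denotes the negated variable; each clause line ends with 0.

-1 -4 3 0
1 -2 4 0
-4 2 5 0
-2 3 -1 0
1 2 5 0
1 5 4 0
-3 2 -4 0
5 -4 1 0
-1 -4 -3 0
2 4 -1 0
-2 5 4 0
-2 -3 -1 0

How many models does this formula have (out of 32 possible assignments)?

5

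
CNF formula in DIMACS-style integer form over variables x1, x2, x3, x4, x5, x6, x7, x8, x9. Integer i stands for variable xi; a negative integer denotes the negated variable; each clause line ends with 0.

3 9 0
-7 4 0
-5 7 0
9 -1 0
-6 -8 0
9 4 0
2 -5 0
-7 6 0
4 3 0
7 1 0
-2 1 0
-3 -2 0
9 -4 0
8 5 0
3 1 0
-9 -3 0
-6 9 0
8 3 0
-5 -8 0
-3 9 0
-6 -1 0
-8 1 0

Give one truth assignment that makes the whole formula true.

Try x1 = True.
  then x9 is forced to True.
  then x3 is forced to False.
  then x4 is forced to True.
  then x8 is forced to True.
  then x6 is forced to False.
  then x7 is forced to False.
  then x5 is forced to False.
x2 is now unconstrained; take x2 = False.
Check each clause:
  1. {x9, x3} — x9 is true.
  2. {x4, ¬x7} — ¬x7 is true.
  3. {x7, ¬x5} — ¬x5 is true.
  4. {¬x1, x9} — x9 is true.
  5. {¬x6, ¬x8} — ¬x6 is true.
  6. {x9, x4} — x9 is true.
  7. {¬x5, x2} — ¬x5 is true.
  8. {¬x7, x6} — ¬x7 is true.
  9. {x3, x4} — x4 is true.
  10. {x1, x7} — x1 is true.
  11. {¬x2, x1} — x1 is true.
  12. {¬x2, ¬x3} — ¬x3 is true.
  13. {x9, ¬x4} — x9 is true.
  14. {x8, x5} — x8 is true.
  15. {x1, x3} — x1 is true.
  16. {¬x9, ¬x3} — ¬x3 is true.
  17. {¬x6, x9} — x9 is true.
  18. {x8, x3} — x8 is true.
  19. {¬x5, ¬x8} — ¬x5 is true.
  20. {¬x3, x9} — x9 is true.
  21. {¬x6, ¬x1} — ¬x6 is true.
  22. {¬x8, x1} — x1 is true.

x1 = 1, x2 = 0, x3 = 0, x4 = 1, x5 = 0, x6 = 0, x7 = 0, x8 = 1, x9 = 1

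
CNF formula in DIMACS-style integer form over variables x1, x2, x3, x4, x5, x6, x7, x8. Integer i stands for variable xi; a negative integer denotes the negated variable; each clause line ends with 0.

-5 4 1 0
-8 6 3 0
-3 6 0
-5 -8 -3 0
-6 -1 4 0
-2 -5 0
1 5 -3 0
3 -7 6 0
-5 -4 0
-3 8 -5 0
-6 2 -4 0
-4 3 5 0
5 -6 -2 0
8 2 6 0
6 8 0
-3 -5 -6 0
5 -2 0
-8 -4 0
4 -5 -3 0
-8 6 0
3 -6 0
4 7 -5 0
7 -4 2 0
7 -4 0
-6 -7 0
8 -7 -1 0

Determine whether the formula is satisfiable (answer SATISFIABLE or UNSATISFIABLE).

UNSATISFIABLE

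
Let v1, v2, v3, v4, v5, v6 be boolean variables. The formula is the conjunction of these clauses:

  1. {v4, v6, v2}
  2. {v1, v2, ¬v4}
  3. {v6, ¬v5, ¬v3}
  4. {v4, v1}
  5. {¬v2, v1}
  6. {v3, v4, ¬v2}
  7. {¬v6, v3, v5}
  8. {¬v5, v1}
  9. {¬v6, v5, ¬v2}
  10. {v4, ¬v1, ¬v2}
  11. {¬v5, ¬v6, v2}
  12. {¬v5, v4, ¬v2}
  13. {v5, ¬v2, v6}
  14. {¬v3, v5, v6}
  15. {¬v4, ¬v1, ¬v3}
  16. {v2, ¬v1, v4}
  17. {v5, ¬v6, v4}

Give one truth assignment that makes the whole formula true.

v1=True, v2=True, v3=False, v4=True, v5=True, v6=False

Check each clause:
  1. {v4, v2, v6} — v2 is true.
  2. {¬v4, v1, v2} — v1 is true.
  3. {¬v5, v6, ¬v3} — ¬v3 is true.
  4. {v1, v4} — v1 is true.
  5. {¬v2, v1} — v1 is true.
  6. {v4, ¬v2, v3} — v4 is true.
  7. {v3, v5, ¬v6} — ¬v6 is true.
  8. {v1, ¬v5} — v1 is true.
  9. {¬v2, v5, ¬v6} — ¬v6 is true.
  10. {¬v2, v4, ¬v1} — v4 is true.
  11. {¬v5, ¬v6, v2} — ¬v6 is true.
  12. {¬v5, ¬v2, v4} — v4 is true.
  13. {¬v2, v6, v5} — v5 is true.
  14. {¬v3, v5, v6} — ¬v3 is true.
  15. {¬v3, ¬v4, ¬v1} — ¬v3 is true.
  16. {v4, ¬v1, v2} — v2 is true.
  17. {v5, v4, ¬v6} — ¬v6 is true.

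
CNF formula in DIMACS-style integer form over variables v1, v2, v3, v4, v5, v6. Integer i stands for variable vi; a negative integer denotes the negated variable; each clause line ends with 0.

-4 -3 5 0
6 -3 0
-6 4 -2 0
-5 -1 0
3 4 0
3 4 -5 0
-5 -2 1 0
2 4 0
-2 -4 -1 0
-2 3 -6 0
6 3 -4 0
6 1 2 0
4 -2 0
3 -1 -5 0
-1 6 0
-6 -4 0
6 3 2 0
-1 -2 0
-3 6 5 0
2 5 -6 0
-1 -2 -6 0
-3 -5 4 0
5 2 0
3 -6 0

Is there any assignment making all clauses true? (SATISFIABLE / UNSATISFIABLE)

UNSATISFIABLE

v2 = True:
  propagation gives v4=True, v1=False, v5=False, v3=False; an empty clause results — contradiction.
v2 = False:
  propagation gives v4=True, v6=False, v3=False; an empty clause results — contradiction.
Every branch closes, so no satisfying assignment exists.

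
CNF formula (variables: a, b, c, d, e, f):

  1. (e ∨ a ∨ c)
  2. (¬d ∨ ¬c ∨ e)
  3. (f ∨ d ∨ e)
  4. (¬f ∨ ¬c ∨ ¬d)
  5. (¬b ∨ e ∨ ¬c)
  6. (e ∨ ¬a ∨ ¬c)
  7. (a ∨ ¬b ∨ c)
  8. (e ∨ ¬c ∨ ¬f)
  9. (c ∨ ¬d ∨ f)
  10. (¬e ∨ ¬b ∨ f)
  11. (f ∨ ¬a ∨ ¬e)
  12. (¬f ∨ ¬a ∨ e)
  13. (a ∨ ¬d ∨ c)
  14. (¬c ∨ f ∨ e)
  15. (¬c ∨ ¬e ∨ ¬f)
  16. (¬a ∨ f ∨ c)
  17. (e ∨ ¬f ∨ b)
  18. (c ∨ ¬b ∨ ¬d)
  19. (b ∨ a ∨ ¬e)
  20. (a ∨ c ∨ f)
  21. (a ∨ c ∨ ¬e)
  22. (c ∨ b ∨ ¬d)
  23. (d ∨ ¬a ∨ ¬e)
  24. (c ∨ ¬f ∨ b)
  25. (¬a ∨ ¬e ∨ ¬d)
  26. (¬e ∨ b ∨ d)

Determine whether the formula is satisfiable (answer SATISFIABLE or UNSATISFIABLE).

c = True:
  e = True:
    propagation gives f=False, b=False, a=False; an empty clause results — contradiction.
  e = False:
    propagation gives d=False, f=True; an empty clause results — contradiction.
c = False:
  a = True:
    propagation gives f=True, e=True, d=True; an empty clause results — contradiction.
  a = False:
    propagation gives e=True; an empty clause results — contradiction.
Every branch closes, so no satisfying assignment exists.

UNSATISFIABLE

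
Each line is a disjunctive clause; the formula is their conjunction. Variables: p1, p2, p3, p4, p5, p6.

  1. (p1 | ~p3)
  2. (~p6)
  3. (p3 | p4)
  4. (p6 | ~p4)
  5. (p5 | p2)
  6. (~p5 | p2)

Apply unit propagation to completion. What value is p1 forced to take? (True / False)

True

Unit clause (~p6) sets p6 = False.
(p6 | ~p4) with p6 = False leaves only ~p4, so p4 = False.
(p3 | p4) with p4 = False leaves only p3, so p3 = True.
From (~p3 | p1) and p3 = True: p1 = True.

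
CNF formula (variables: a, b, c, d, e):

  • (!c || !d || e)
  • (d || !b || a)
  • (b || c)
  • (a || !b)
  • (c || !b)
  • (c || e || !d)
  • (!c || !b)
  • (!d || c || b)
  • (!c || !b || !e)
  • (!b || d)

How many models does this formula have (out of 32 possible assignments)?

The models are:
  a=0 b=0 c=1 d=0 e=0
  a=0 b=0 c=1 d=0 e=1
  a=0 b=0 c=1 d=1 e=1
  a=1 b=0 c=1 d=0 e=0
  a=1 b=0 c=1 d=0 e=1
  a=1 b=0 c=1 d=1 e=1
Count: 6.

6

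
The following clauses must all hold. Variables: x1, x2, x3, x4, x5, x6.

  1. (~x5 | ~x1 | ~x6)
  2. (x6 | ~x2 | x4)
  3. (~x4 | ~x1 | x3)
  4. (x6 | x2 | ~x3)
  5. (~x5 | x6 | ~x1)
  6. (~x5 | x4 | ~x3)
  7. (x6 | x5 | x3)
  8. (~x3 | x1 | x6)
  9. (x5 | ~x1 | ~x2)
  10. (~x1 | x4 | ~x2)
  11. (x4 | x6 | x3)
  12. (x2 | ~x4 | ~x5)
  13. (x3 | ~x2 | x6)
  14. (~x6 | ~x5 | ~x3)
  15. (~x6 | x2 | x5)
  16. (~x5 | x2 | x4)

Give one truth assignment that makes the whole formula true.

x1=F, x2=T, x3=F, x4=T, x5=F, x6=T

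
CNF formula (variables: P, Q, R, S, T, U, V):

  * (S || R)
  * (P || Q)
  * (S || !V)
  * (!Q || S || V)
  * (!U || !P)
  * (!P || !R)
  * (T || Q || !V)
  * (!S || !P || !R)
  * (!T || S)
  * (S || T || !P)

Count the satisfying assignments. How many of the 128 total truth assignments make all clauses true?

Case analysis on S and P:
  S=1, P=1: 7 of the 32 assignments to (Q,R,T,U,V) work.
  S=1, P=0: forces Q=1; R, T, U, V free → 2^4 = 16.
  S=0, P=1: a clause becomes empty — 0.
  S=0, P=0: a clause becomes empty — 0.
Total: 7 + 16 + 0 + 0 = 23.

23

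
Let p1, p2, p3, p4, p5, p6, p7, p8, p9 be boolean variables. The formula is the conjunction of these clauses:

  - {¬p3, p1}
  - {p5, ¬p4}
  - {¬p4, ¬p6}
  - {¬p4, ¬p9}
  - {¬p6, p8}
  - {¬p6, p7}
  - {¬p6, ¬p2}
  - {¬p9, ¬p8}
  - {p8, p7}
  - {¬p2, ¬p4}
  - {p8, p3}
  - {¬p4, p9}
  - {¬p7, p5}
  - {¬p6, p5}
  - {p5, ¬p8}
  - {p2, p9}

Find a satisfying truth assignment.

p1 occurs only positively in the remaining clauses — set p1 = True.
Pure literal: p4 appears only negated; assign p4 = False.
Branch on p2: take p2 = True.
  then p6 is forced to False.
For the remaining variables, p3 = True, p5 = True, p7 = True, p8 = False, p9 = True works.

p1=1  p2=1  p3=1  p4=0  p5=1  p6=0  p7=1  p8=0  p9=1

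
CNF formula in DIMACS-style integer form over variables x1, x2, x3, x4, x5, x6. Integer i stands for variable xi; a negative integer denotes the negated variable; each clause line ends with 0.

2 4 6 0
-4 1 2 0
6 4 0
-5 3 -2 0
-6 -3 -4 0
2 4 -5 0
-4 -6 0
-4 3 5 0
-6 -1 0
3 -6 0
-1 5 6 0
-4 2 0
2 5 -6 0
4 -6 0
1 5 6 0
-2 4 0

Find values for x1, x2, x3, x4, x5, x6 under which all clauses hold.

x1=False, x2=True, x3=True, x4=True, x5=True, x6=False

Set x1 = False and propagate.
For the remaining variables, x2 = True, x3 = True, x4 = True, x5 = True, x6 = False works.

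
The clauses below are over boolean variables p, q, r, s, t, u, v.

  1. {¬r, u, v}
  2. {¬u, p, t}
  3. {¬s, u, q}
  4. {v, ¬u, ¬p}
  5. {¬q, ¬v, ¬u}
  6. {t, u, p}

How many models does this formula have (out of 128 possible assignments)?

47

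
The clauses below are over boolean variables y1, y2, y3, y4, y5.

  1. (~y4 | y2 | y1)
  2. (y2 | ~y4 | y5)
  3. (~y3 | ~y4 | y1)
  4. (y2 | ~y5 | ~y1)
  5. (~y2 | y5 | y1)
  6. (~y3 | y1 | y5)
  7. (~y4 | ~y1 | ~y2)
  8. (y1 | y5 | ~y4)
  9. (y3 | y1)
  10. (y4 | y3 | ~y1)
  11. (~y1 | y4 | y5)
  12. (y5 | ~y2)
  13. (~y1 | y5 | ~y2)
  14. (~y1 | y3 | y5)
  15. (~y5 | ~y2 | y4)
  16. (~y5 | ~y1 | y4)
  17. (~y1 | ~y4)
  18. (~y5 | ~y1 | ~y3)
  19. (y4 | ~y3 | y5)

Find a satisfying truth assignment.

Branch on y1: take y1 = False.
  then y3 is forced to True.
  then y4 is forced to False.
  then y5 is forced to True.
  then y2 is forced to False.
Every clause has at least one true literal under this assignment.
Check each clause:
  1. (y1 | y2 | ~y4) — ~y4 is true.
  2. (y5 | y2 | ~y4) — ~y4 is true.
  3. (~y4 | ~y3 | y1) — ~y4 is true.
  4. (~y1 | y2 | ~y5) — ~y1 is true.
  5. (y1 | y5 | ~y2) — y5 is true.
  6. (y5 | y1 | ~y3) — y5 is true.
  7. (~y2 | ~y4 | ~y1) — ~y4 is true.
  8. (y1 | ~y4 | y5) — ~y4 is true.
  9. (y3 | y1) — y3 is true.
  10. (y4 | y3 | ~y1) — y3 is true.
  11. (y5 | ~y1 | y4) — y5 is true.
  12. (~y2 | y5) — y5 is true.
  13. (~y2 | y5 | ~y1) — y5 is true.
  14. (~y1 | y5 | y3) — y3 is true.
  15. (~y5 | y4 | ~y2) — ~y2 is true.
  16. (~y5 | y4 | ~y1) — ~y1 is true.
  17. (~y1 | ~y4) — ~y4 is true.
  18. (~y3 | ~y1 | ~y5) — ~y1 is true.
  19. (~y3 | y5 | y4) — y5 is true.

y1 = False  y2 = False  y3 = True  y4 = False  y5 = True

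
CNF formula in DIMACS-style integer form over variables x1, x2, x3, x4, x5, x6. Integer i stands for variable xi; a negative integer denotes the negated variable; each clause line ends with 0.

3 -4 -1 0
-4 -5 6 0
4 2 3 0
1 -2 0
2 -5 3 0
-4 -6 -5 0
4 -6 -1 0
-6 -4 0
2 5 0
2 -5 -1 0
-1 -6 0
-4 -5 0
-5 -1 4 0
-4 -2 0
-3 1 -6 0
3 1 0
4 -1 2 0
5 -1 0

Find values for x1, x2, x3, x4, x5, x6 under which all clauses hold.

x1=False, x2=False, x3=True, x4=False, x5=True, x6=False

Branch on x1: take x1 = False.
  then x2 is forced to False.
  then x5 is forced to True.
  then x3 is forced to True.
  then x4 is forced to False.
  then x6 is forced to False.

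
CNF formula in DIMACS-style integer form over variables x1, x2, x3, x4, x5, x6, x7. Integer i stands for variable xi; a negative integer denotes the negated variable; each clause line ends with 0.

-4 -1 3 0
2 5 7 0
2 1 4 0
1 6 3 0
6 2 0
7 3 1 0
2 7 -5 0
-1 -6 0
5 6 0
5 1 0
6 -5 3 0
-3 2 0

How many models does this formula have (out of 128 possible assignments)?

15

Split on x1, then x2.
  x1=T, x2=T: remaining (x3,x4,x5,x6,x7) ∈ {(T,F,T,F,F); (T,F,T,F,T); (T,T,T,F,F); (T,T,T,F,T)} — 4.
  x1=T, x2=F: a clause becomes empty — 0.
  x1=F, x2=T: x4 free; 5 ways for (x3,x5,x6,x7) × 2^1 = 10.
  x1=F, x2=F: remaining (x3,x4,x5,x6,x7) ∈ {(F,T,T,T,T)} — 1.
Total: 4 + 0 + 10 + 1 = 15.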